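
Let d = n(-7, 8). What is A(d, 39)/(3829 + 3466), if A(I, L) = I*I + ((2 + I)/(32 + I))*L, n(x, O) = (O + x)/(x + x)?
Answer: 13789/42608636 ≈ 0.00032362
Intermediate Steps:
n(x, O) = (O + x)/(2*x) (n(x, O) = (O + x)/((2*x)) = (O + x)*(1/(2*x)) = (O + x)/(2*x))
d = -1/14 (d = (1/2)*(8 - 7)/(-7) = (1/2)*(-1/7)*1 = -1/14 ≈ -0.071429)
A(I, L) = I**2 + L*(2 + I)/(32 + I) (A(I, L) = I**2 + ((2 + I)/(32 + I))*L = I**2 + L*(2 + I)/(32 + I))
A(d, 39)/(3829 + 3466) = (((-1/14)**3 + 2*39 + 32*(-1/14)**2 - 1/14*39)/(32 - 1/14))/(3829 + 3466) = ((-1/2744 + 78 + 32*(1/196) - 39/14)/(447/14))/7295 = (14*(-1/2744 + 78 + 8/49 - 39/14)/447)*(1/7295) = ((14/447)*(206835/2744))*(1/7295) = (68945/29204)*(1/7295) = 13789/42608636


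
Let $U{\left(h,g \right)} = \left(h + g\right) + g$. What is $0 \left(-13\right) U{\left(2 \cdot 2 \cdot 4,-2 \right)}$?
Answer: $0$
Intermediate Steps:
$U{\left(h,g \right)} = h + 2 g$ ($U{\left(h,g \right)} = \left(g + h\right) + g = h + 2 g$)
$0 \left(-13\right) U{\left(2 \cdot 2 \cdot 4,-2 \right)} = 0 \left(-13\right) \left(2 \cdot 2 \cdot 4 + 2 \left(-2\right)\right) = 0 \left(4 \cdot 4 - 4\right) = 0 \left(16 - 4\right) = 0 \cdot 12 = 0$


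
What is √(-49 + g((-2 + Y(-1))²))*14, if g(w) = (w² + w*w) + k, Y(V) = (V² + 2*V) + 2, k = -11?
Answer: 14*I*√58 ≈ 106.62*I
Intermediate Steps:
Y(V) = 2 + V² + 2*V
g(w) = -11 + 2*w² (g(w) = (w² + w*w) - 11 = (w² + w²) - 11 = 2*w² - 11 = -11 + 2*w²)
√(-49 + g((-2 + Y(-1))²))*14 = √(-49 + (-11 + 2*((-2 + (2 + (-1)² + 2*(-1)))²)²))*14 = √(-49 + (-11 + 2*((-2 + (2 + 1 - 2))²)²))*14 = √(-49 + (-11 + 2*((-2 + 1)²)²))*14 = √(-49 + (-11 + 2*((-1)²)²))*14 = √(-49 + (-11 + 2*1²))*14 = √(-49 + (-11 + 2*1))*14 = √(-49 + (-11 + 2))*14 = √(-49 - 9)*14 = √(-58)*14 = (I*√58)*14 = 14*I*√58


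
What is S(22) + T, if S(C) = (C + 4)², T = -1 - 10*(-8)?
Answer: 755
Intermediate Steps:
T = 79 (T = -1 + 80 = 79)
S(C) = (4 + C)²
S(22) + T = (4 + 22)² + 79 = 26² + 79 = 676 + 79 = 755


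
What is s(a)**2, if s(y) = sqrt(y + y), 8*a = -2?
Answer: -1/2 ≈ -0.50000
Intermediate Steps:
a = -1/4 (a = (1/8)*(-2) = -1/4 ≈ -0.25000)
s(y) = sqrt(2)*sqrt(y) (s(y) = sqrt(2*y) = sqrt(2)*sqrt(y))
s(a)**2 = (sqrt(2)*sqrt(-1/4))**2 = (sqrt(2)*(I/2))**2 = (I*sqrt(2)/2)**2 = -1/2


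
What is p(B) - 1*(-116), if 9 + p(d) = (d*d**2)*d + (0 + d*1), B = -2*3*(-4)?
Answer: 331907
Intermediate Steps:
B = 24 (B = -6*(-4) = 24)
p(d) = -9 + d + d**4 (p(d) = -9 + ((d*d**2)*d + (0 + d*1)) = -9 + (d**3*d + (0 + d)) = -9 + (d**4 + d) = -9 + (d + d**4) = -9 + d + d**4)
p(B) - 1*(-116) = (-9 + 24 + 24**4) - 1*(-116) = (-9 + 24 + 331776) + 116 = 331791 + 116 = 331907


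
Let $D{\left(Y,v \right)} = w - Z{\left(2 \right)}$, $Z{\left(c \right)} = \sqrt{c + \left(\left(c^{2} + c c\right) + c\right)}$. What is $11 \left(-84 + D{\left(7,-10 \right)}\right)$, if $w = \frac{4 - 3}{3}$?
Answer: $- \frac{2761}{3} - 22 \sqrt{3} \approx -958.44$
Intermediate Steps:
$w = \frac{1}{3}$ ($w = 1 \cdot \frac{1}{3} = \frac{1}{3} \approx 0.33333$)
$Z{\left(c \right)} = \sqrt{2 c + 2 c^{2}}$ ($Z{\left(c \right)} = \sqrt{c + \left(\left(c^{2} + c^{2}\right) + c\right)} = \sqrt{c + \left(2 c^{2} + c\right)} = \sqrt{c + \left(c + 2 c^{2}\right)} = \sqrt{2 c + 2 c^{2}}$)
$D{\left(Y,v \right)} = \frac{1}{3} - 2 \sqrt{3}$ ($D{\left(Y,v \right)} = \frac{1}{3} - \sqrt{2} \sqrt{2 \left(1 + 2\right)} = \frac{1}{3} - \sqrt{2} \sqrt{2 \cdot 3} = \frac{1}{3} - \sqrt{2} \sqrt{6} = \frac{1}{3} - 2 \sqrt{3}$)
$11 \left(-84 + D{\left(7,-10 \right)}\right) = 11 \left(-84 + \left(\frac{1}{3} - 2 \sqrt{3}\right)\right) = 11 \left(- \frac{251}{3} - 2 \sqrt{3}\right) = - \frac{2761}{3} - 22 \sqrt{3}$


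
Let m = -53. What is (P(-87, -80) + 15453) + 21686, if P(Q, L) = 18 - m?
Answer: 37210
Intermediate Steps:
P(Q, L) = 71 (P(Q, L) = 18 - 1*(-53) = 18 + 53 = 71)
(P(-87, -80) + 15453) + 21686 = (71 + 15453) + 21686 = 15524 + 21686 = 37210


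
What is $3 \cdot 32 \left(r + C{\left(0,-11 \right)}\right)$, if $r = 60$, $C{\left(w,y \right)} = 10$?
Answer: $6720$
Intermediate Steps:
$3 \cdot 32 \left(r + C{\left(0,-11 \right)}\right) = 3 \cdot 32 \left(60 + 10\right) = 96 \cdot 70 = 6720$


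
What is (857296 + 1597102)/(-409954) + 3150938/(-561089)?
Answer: -1334437678137/115010339953 ≈ -11.603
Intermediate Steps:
(857296 + 1597102)/(-409954) + 3150938/(-561089) = 2454398*(-1/409954) + 3150938*(-1/561089) = -1227199/204977 - 3150938/561089 = -1334437678137/115010339953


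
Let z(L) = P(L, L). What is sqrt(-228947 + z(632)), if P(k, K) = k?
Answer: I*sqrt(228315) ≈ 477.82*I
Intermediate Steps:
z(L) = L
sqrt(-228947 + z(632)) = sqrt(-228947 + 632) = sqrt(-228315) = I*sqrt(228315)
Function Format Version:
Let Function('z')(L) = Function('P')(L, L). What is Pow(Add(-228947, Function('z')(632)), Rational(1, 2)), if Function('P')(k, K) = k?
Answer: Mul(I, Pow(228315, Rational(1, 2))) ≈ Mul(477.82, I)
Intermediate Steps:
Function('z')(L) = L
Pow(Add(-228947, Function('z')(632)), Rational(1, 2)) = Pow(Add(-228947, 632), Rational(1, 2)) = Pow(-228315, Rational(1, 2)) = Mul(I, Pow(228315, Rational(1, 2)))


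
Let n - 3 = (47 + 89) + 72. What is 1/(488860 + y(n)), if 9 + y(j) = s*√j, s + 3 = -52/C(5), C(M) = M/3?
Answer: 643225/314440859746 + 45*√211/314440859746 ≈ 2.0477e-6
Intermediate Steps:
C(M) = M/3 (C(M) = M*(⅓) = M/3)
n = 211 (n = 3 + ((47 + 89) + 72) = 3 + (136 + 72) = 3 + 208 = 211)
s = -171/5 (s = -3 - 52/((⅓)*5) = -3 - 52/(5/3) = -3 + (⅗)*(-52) = -3 - 156/5 = -171/5 ≈ -34.200)
y(j) = -9 - 171*√j/5
1/(488860 + y(n)) = 1/(488860 + (-9 - 171*√211/5)) = 1/(488851 - 171*√211/5)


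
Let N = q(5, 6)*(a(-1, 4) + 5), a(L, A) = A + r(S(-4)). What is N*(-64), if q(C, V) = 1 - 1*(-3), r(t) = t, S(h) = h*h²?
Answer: 14080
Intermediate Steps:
S(h) = h³
a(L, A) = -64 + A (a(L, A) = A + (-4)³ = A - 64 = -64 + A)
q(C, V) = 4 (q(C, V) = 1 + 3 = 4)
N = -220 (N = 4*((-64 + 4) + 5) = 4*(-60 + 5) = 4*(-55) = -220)
N*(-64) = -220*(-64) = 14080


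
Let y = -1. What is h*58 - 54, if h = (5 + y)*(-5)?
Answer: -1214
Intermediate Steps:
h = -20 (h = (5 - 1)*(-5) = 4*(-5) = -20)
h*58 - 54 = -20*58 - 54 = -1160 - 54 = -1214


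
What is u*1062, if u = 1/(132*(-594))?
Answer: -59/4356 ≈ -0.013545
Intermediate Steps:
u = -1/78408 (u = (1/132)*(-1/594) = -1/78408 ≈ -1.2754e-5)
u*1062 = -1/78408*1062 = -59/4356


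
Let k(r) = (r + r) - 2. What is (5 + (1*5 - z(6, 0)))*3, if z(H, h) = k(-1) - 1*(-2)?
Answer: 36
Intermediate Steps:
k(r) = -2 + 2*r (k(r) = 2*r - 2 = -2 + 2*r)
z(H, h) = -2 (z(H, h) = (-2 + 2*(-1)) - 1*(-2) = (-2 - 2) + 2 = -4 + 2 = -2)
(5 + (1*5 - z(6, 0)))*3 = (5 + (1*5 - 1*(-2)))*3 = (5 + (5 + 2))*3 = (5 + 7)*3 = 12*3 = 36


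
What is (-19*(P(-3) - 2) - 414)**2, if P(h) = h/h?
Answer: 156025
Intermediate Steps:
P(h) = 1
(-19*(P(-3) - 2) - 414)**2 = (-19*(1 - 2) - 414)**2 = (-19*(-1) - 414)**2 = (19 - 414)**2 = (-395)**2 = 156025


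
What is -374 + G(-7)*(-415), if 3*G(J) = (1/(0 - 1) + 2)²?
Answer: -1537/3 ≈ -512.33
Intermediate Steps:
G(J) = ⅓ (G(J) = (1/(0 - 1) + 2)²/3 = (1/(-1) + 2)²/3 = (-1 + 2)²/3 = (⅓)*1² = (⅓)*1 = ⅓)
-374 + G(-7)*(-415) = -374 + (⅓)*(-415) = -374 - 415/3 = -1537/3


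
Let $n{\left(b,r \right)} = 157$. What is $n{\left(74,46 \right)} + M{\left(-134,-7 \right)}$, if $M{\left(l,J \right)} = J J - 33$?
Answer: $173$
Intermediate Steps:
$M{\left(l,J \right)} = -33 + J^{2}$ ($M{\left(l,J \right)} = J^{2} - 33 = -33 + J^{2}$)
$n{\left(74,46 \right)} + M{\left(-134,-7 \right)} = 157 - \left(33 - \left(-7\right)^{2}\right) = 157 + \left(-33 + 49\right) = 157 + 16 = 173$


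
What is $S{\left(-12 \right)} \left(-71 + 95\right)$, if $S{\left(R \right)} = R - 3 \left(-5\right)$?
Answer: $72$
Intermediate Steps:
$S{\left(R \right)} = 15 + R$ ($S{\left(R \right)} = R - -15 = R + 15 = 15 + R$)
$S{\left(-12 \right)} \left(-71 + 95\right) = \left(15 - 12\right) \left(-71 + 95\right) = 3 \cdot 24 = 72$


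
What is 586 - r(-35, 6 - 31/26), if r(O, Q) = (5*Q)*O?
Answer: 37111/26 ≈ 1427.3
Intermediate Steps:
r(O, Q) = 5*O*Q
586 - r(-35, 6 - 31/26) = 586 - 5*(-35)*(6 - 31/26) = 586 - 5*(-35)*125/26 = 586 - 1*(-21875/26) = 586 + 21875/26 = 37111/26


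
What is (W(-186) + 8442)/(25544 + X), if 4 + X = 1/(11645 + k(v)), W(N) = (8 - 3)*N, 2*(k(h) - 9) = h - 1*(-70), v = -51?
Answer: 87616212/297885791 ≈ 0.29413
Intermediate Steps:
k(h) = 44 + h/2 (k(h) = 9 + (h - 1*(-70))/2 = 9 + (h + 70)/2 = 9 + (70 + h)/2 = 9 + (35 + h/2) = 44 + h/2)
W(N) = 5*N
X = -93306/23327 (X = -4 + 1/(11645 + (44 + (½)*(-51))) = -4 + 1/(11645 + (44 - 51/2)) = -4 + 1/(11645 + 37/2) = -4 + 1/(23327/2) = -4 + 2/23327 = -93306/23327 ≈ -3.9999)
(W(-186) + 8442)/(25544 + X) = (5*(-186) + 8442)/(25544 - 93306/23327) = (-930 + 8442)/(595771582/23327) = 7512*(23327/595771582) = 87616212/297885791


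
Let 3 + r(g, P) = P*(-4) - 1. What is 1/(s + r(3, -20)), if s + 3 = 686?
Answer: 1/759 ≈ 0.0013175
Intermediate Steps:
s = 683 (s = -3 + 686 = 683)
r(g, P) = -4 - 4*P (r(g, P) = -3 + (P*(-4) - 1) = -3 + (-4*P - 1) = -3 + (-1 - 4*P) = -4 - 4*P)
1/(s + r(3, -20)) = 1/(683 + (-4 - 4*(-20))) = 1/(683 + (-4 + 80)) = 1/(683 + 76) = 1/759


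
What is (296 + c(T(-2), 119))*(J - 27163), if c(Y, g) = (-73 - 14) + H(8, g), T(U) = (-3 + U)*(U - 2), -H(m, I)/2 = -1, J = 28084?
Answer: 194331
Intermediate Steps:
H(m, I) = 2 (H(m, I) = -2*(-1) = 2)
T(U) = (-3 + U)*(-2 + U)
c(Y, g) = -85 (c(Y, g) = (-73 - 14) + 2 = -87 + 2 = -85)
(296 + c(T(-2), 119))*(J - 27163) = (296 - 85)*(28084 - 27163) = 211*921 = 194331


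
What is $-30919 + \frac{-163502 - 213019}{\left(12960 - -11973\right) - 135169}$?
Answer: $- \frac{3408010363}{110236} \approx -30916.0$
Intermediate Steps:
$-30919 + \frac{-163502 - 213019}{\left(12960 - -11973\right) - 135169} = -30919 - \frac{376521}{\left(12960 + 11973\right) - 135169} = -30919 - \frac{376521}{24933 - 135169} = -30919 - \frac{376521}{-110236} = -30919 - - \frac{376521}{110236} = -30919 + \frac{376521}{110236} = - \frac{3408010363}{110236}$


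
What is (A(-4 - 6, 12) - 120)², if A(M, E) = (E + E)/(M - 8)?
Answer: 132496/9 ≈ 14722.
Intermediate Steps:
A(M, E) = 2*E/(-8 + M) (A(M, E) = (2*E)/(-8 + M) = 2*E/(-8 + M))
(A(-4 - 6, 12) - 120)² = (2*12/(-8 + (-4 - 6)) - 120)² = (2*12/(-8 - 10) - 120)² = (2*12/(-18) - 120)² = (2*12*(-1/18) - 120)² = (-4/3 - 120)² = (-364/3)² = 132496/9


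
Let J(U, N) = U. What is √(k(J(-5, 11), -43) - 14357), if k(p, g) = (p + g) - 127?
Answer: 2*I*√3633 ≈ 120.55*I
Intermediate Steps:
k(p, g) = -127 + g + p (k(p, g) = (g + p) - 127 = -127 + g + p)
√(k(J(-5, 11), -43) - 14357) = √((-127 - 43 - 5) - 14357) = √(-175 - 14357) = √(-14532) = 2*I*√3633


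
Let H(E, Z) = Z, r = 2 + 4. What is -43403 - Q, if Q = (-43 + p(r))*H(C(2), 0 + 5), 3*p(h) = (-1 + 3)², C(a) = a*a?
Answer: -129584/3 ≈ -43195.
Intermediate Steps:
r = 6
C(a) = a²
p(h) = 4/3 (p(h) = (-1 + 3)²/3 = (⅓)*2² = (⅓)*4 = 4/3)
Q = -625/3 (Q = (-43 + 4/3)*(0 + 5) = -125/3*5 = -625/3 ≈ -208.33)
-43403 - Q = -43403 - 1*(-625/3) = -43403 + 625/3 = -129584/3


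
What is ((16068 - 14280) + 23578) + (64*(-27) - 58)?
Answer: 23580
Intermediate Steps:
((16068 - 14280) + 23578) + (64*(-27) - 58) = (1788 + 23578) + (-1728 - 58) = 25366 - 1786 = 23580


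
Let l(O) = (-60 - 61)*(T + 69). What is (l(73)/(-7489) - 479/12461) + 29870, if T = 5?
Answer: 2787589202793/93320429 ≈ 29871.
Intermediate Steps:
l(O) = -8954 (l(O) = (-60 - 61)*(5 + 69) = -121*74 = -8954)
(l(73)/(-7489) - 479/12461) + 29870 = (-8954/(-7489) - 479/12461) + 29870 = (-8954*(-1/7489) - 479*1/12461) + 29870 = (8954/7489 - 479/12461) + 29870 = 107988563/93320429 + 29870 = 2787589202793/93320429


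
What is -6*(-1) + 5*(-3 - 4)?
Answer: -29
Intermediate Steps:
-6*(-1) + 5*(-3 - 4) = 6 + 5*(-7) = 6 - 35 = -29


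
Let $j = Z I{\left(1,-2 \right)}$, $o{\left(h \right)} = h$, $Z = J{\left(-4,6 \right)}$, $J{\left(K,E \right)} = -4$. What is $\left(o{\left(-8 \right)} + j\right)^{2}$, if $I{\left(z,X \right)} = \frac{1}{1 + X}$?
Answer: $16$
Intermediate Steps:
$Z = -4$
$j = 4$ ($j = - \frac{4}{1 - 2} = - \frac{4}{-1} = \left(-4\right) \left(-1\right) = 4$)
$\left(o{\left(-8 \right)} + j\right)^{2} = \left(-8 + 4\right)^{2} = \left(-4\right)^{2} = 16$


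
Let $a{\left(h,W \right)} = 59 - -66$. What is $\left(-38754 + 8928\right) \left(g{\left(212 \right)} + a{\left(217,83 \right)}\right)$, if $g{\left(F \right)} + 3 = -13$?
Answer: $-3251034$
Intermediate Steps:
$a{\left(h,W \right)} = 125$ ($a{\left(h,W \right)} = 59 + 66 = 125$)
$g{\left(F \right)} = -16$ ($g{\left(F \right)} = -3 - 13 = -16$)
$\left(-38754 + 8928\right) \left(g{\left(212 \right)} + a{\left(217,83 \right)}\right) = \left(-38754 + 8928\right) \left(-16 + 125\right) = \left(-29826\right) 109 = -3251034$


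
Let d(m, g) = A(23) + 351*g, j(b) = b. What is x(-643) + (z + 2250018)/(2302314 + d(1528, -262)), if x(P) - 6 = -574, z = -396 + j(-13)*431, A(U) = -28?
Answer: -1253220013/2210324 ≈ -566.98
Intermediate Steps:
d(m, g) = -28 + 351*g
z = -5999 (z = -396 - 13*431 = -396 - 5603 = -5999)
x(P) = -568 (x(P) = 6 - 574 = -568)
x(-643) + (z + 2250018)/(2302314 + d(1528, -262)) = -568 + (-5999 + 2250018)/(2302314 + (-28 + 351*(-262))) = -568 + 2244019/(2302314 + (-28 - 91962)) = -568 + 2244019/(2302314 - 91990) = -568 + 2244019/2210324 = -1253220013/2210324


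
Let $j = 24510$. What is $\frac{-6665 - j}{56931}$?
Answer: $- \frac{31175}{56931} \approx -0.54759$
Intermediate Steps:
$\frac{-6665 - j}{56931} = \frac{-6665 - 24510}{56931} = \left(-6665 - 24510\right) \frac{1}{56931} = \left(-31175\right) \frac{1}{56931} = - \frac{31175}{56931}$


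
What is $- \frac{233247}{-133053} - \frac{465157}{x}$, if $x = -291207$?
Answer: $\frac{883086350}{263577993} \approx 3.3504$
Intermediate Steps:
$- \frac{233247}{-133053} - \frac{465157}{x} = - \frac{233247}{-133053} - \frac{465157}{-291207} = \left(-233247\right) \left(- \frac{1}{133053}\right) - - \frac{9493}{5943} = \frac{77749}{44351} + \frac{9493}{5943} = \frac{883086350}{263577993}$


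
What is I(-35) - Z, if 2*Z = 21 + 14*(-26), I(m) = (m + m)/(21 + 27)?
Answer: 4081/24 ≈ 170.04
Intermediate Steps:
I(m) = m/24 (I(m) = (2*m)/48 = (2*m)*(1/48) = m/24)
Z = -343/2 (Z = (21 + 14*(-26))/2 = (21 - 364)/2 = (½)*(-343) = -343/2 ≈ -171.50)
I(-35) - Z = (1/24)*(-35) - 1*(-343/2) = -35/24 + 343/2 = 4081/24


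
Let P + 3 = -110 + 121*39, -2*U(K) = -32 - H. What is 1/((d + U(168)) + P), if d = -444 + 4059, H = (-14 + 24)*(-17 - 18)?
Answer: 1/8062 ≈ 0.00012404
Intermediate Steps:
H = -350 (H = 10*(-35) = -350)
U(K) = -159 (U(K) = -(-32 - 1*(-350))/2 = -(-32 + 350)/2 = -1/2*318 = -159)
d = 3615
P = 4606 (P = -3 + (-110 + 121*39) = -3 + (-110 + 4719) = -3 + 4609 = 4606)
1/((d + U(168)) + P) = 1/((3615 - 159) + 4606) = 1/(3456 + 4606) = 1/8062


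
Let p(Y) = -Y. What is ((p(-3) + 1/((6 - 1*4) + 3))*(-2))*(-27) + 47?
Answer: 1099/5 ≈ 219.80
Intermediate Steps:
((p(-3) + 1/((6 - 1*4) + 3))*(-2))*(-27) + 47 = ((-1*(-3) + 1/((6 - 1*4) + 3))*(-2))*(-27) + 47 = ((3 + 1/((6 - 4) + 3))*(-2))*(-27) + 47 = ((3 + 1/(2 + 3))*(-2))*(-27) + 47 = ((3 + 1/5)*(-2))*(-27) + 47 = ((3 + ⅕)*(-2))*(-27) + 47 = ((16/5)*(-2))*(-27) + 47 = -32/5*(-27) + 47 = 864/5 + 47 = 1099/5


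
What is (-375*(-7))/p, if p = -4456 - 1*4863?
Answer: -2625/9319 ≈ -0.28168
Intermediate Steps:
p = -9319 (p = -4456 - 4863 = -9319)
(-375*(-7))/p = -375*(-7)/(-9319) = 2625*(-1/9319) = -2625/9319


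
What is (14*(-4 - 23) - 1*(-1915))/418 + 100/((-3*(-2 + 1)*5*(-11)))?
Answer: 3851/1254 ≈ 3.0710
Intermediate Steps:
(14*(-4 - 23) - 1*(-1915))/418 + 100/((-3*(-2 + 1)*5*(-11))) = (14*(-27) + 1915)*(1/418) + 100/((-(-3)*5*(-11))) = (-378 + 1915)*(1/418) + 100/((-3*(-5)*(-11))) = 1537*(1/418) + 100/((15*(-11))) = 1537/418 + 100/(-165) = 1537/418 + 100*(-1/165) = 1537/418 - 20/33 = 3851/1254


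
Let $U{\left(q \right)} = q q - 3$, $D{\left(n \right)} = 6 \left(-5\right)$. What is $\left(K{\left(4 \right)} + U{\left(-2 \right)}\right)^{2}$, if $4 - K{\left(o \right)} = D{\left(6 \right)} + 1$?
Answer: $1156$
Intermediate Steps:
$D{\left(n \right)} = -30$
$K{\left(o \right)} = 33$ ($K{\left(o \right)} = 4 - \left(-30 + 1\right) = 4 - -29 = 4 + 29 = 33$)
$U{\left(q \right)} = -3 + q^{2}$ ($U{\left(q \right)} = q^{2} - 3 = -3 + q^{2}$)
$\left(K{\left(4 \right)} + U{\left(-2 \right)}\right)^{2} = \left(33 - \left(3 - \left(-2\right)^{2}\right)\right)^{2} = \left(33 + \left(-3 + 4\right)\right)^{2} = \left(33 + 1\right)^{2} = 34^{2} = 1156$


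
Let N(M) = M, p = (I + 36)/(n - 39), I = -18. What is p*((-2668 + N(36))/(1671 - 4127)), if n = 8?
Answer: -5922/9517 ≈ -0.62226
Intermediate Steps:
p = -18/31 (p = (-18 + 36)/(8 - 39) = 18/(-31) = 18*(-1/31) = -18/31 ≈ -0.58065)
p*((-2668 + N(36))/(1671 - 4127)) = -18*(-2668 + 36)/(31*(1671 - 4127)) = -(-47376)/(31*(-2456)) = -(-47376)*(-1)/(31*2456) = -18/31*329/307 = -5922/9517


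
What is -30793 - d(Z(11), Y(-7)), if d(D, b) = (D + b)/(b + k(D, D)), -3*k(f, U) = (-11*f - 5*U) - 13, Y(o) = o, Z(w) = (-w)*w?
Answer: -2494249/81 ≈ -30793.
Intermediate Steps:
Z(w) = -w²
k(f, U) = 13/3 + 5*U/3 + 11*f/3 (k(f, U) = -((-11*f - 5*U) - 13)/3 = -(-13 - 11*f - 5*U)/3 = 13/3 + 5*U/3 + 11*f/3)
d(D, b) = (D + b)/(13/3 + b + 16*D/3) (d(D, b) = (D + b)/(b + (13/3 + 5*D/3 + 11*D/3)) = (D + b)/(b + (13/3 + 16*D/3)) = (D + b)/(13/3 + b + 16*D/3))
-30793 - d(Z(11), Y(-7)) = -30793 - 3*(-1*11² - 7)/(13 + 3*(-7) + 16*(-1*11²)) = -30793 - 3*(-1*121 - 7)/(13 - 21 + 16*(-1*121)) = -30793 - 3*(-121 - 7)/(13 - 21 + 16*(-121)) = -30793 - 3*(-128)/(13 - 21 - 1936) = -30793 - 3*(-128)/(-1944) = -30793 - 3*(-1)*(-128)/1944 = -30793 - 1*16/81 = -30793 - 16/81 = -2494249/81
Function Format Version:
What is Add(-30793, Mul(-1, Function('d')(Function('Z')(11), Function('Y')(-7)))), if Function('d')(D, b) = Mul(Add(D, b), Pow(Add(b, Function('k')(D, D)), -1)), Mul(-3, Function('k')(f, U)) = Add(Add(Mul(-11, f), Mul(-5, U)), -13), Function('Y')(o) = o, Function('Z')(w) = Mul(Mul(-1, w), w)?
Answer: Rational(-2494249, 81) ≈ -30793.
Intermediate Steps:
Function('Z')(w) = Mul(-1, Pow(w, 2))
Function('k')(f, U) = Add(Rational(13, 3), Mul(Rational(5, 3), U), Mul(Rational(11, 3), f)) (Function('k')(f, U) = Mul(Rational(-1, 3), Add(Add(Mul(-11, f), Mul(-5, U)), -13)) = Mul(Rational(-1, 3), Add(-13, Mul(-11, f), Mul(-5, U))) = Add(Rational(13, 3), Mul(Rational(5, 3), U), Mul(Rational(11, 3), f)))
Function('d')(D, b) = Mul(Pow(Add(Rational(13, 3), b, Mul(Rational(16, 3), D)), -1), Add(D, b)) (Function('d')(D, b) = Mul(Add(D, b), Pow(Add(b, Add(Rational(13, 3), Mul(Rational(5, 3), D), Mul(Rational(11, 3), D))), -1)) = Mul(Add(D, b), Pow(Add(b, Add(Rational(13, 3), Mul(Rational(16, 3), D))), -1)) = Mul(Add(D, b), Pow(Add(Rational(13, 3), b, Mul(Rational(16, 3), D)), -1)) = Mul(Pow(Add(Rational(13, 3), b, Mul(Rational(16, 3), D)), -1), Add(D, b)))
Add(-30793, Mul(-1, Function('d')(Function('Z')(11), Function('Y')(-7)))) = Add(-30793, Mul(-1, Mul(3, Pow(Add(13, Mul(3, -7), Mul(16, Mul(-1, Pow(11, 2)))), -1), Add(Mul(-1, Pow(11, 2)), -7)))) = Add(-30793, Mul(-1, Mul(3, Pow(Add(13, -21, Mul(16, Mul(-1, 121))), -1), Add(Mul(-1, 121), -7)))) = Add(-30793, Mul(-1, Mul(3, Pow(Add(13, -21, Mul(16, -121)), -1), Add(-121, -7)))) = Add(-30793, Mul(-1, Mul(3, Pow(Add(13, -21, -1936), -1), -128))) = Add(-30793, Mul(-1, Mul(3, Pow(-1944, -1), -128))) = Add(-30793, Mul(-1, Mul(3, Rational(-1, 1944), -128))) = Add(-30793, Mul(-1, Rational(16, 81))) = Add(-30793, Rational(-16, 81)) = Rational(-2494249, 81)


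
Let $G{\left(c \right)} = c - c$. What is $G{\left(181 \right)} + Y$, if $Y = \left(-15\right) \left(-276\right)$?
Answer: $4140$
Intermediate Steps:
$Y = 4140$
$G{\left(c \right)} = 0$
$G{\left(181 \right)} + Y = 0 + 4140 = 4140$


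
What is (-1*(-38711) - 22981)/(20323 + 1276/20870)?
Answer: 164142550/212071143 ≈ 0.77400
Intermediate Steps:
(-1*(-38711) - 22981)/(20323 + 1276/20870) = (38711 - 22981)/(20323 + 1276*(1/20870)) = 15730/(20323 + 638/10435) = 15730/(212071143/10435) = 15730*(10435/212071143) = 164142550/212071143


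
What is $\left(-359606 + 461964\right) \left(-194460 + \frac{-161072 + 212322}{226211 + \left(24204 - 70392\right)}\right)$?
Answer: $- \frac{3583269160896140}{180023} \approx -1.9904 \cdot 10^{10}$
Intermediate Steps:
$\left(-359606 + 461964\right) \left(-194460 + \frac{-161072 + 212322}{226211 + \left(24204 - 70392\right)}\right) = 102358 \left(-194460 + \frac{51250}{226211 + \left(24204 - 70392\right)}\right) = 102358 \left(-194460 + \frac{51250}{226211 - 46188}\right) = 102358 \left(-194460 + \frac{51250}{180023}\right) = 102358 \left(- \frac{35007221330}{180023}\right) = - \frac{3583269160896140}{180023}$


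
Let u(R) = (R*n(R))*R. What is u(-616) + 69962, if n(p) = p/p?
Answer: 449418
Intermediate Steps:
n(p) = 1
u(R) = R² (u(R) = (R*1)*R = R*R = R²)
u(-616) + 69962 = (-616)² + 69962 = 379456 + 69962 = 449418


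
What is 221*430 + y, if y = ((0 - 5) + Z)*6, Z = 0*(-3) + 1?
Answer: 95006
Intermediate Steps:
Z = 1 (Z = 0 + 1 = 1)
y = -24 (y = ((0 - 5) + 1)*6 = (-5 + 1)*6 = -4*6 = -24)
221*430 + y = 221*430 - 24 = 95030 - 24 = 95006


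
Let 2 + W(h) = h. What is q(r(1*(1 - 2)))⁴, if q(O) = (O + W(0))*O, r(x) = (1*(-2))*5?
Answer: 207360000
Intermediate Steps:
W(h) = -2 + h
r(x) = -10 (r(x) = -2*5 = -10)
q(O) = O*(-2 + O) (q(O) = (O + (-2 + 0))*O = (O - 2)*O = (-2 + O)*O = O*(-2 + O))
q(r(1*(1 - 2)))⁴ = (-10*(-2 - 10))⁴ = (-10*(-12))⁴ = 120⁴ = 207360000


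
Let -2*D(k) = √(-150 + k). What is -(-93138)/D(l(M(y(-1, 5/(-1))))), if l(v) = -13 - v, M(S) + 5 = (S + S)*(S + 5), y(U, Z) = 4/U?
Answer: 31046*I*√6/5 ≈ 15209.0*I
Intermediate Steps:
M(S) = -5 + 2*S*(5 + S) (M(S) = -5 + (S + S)*(S + 5) = -5 + (2*S)*(5 + S) = -5 + 2*S*(5 + S))
D(k) = -√(-150 + k)/2
-(-93138)/D(l(M(y(-1, 5/(-1))))) = -(-93138)/((-√(-150 + (-13 - (-5 + 2*(4/(-1))² + 10*(4/(-1)))))/2)) = -(-93138)/((-√(-150 + (-13 - (-5 + 2*(4*(-1))² + 10*(4*(-1)))))/2)) = -(-93138)/((-√(-150 + (-13 - (-5 + 2*(-4)² + 10*(-4))))/2)) = -(-93138)/((-√(-150 + (-13 - (-5 + 2*16 - 40)))/2)) = -(-93138)/((-√(-150 + (-13 - (-5 + 32 - 40)))/2)) = -(-93138)/((-√(-150 + (-13 - 1*(-13)))/2)) = -(-93138)/((-√(-150 + (-13 + 13))/2)) = -(-93138)/((-√(-150 + 0)/2)) = -(-93138)/((-5*I*√6/2)) = -(-93138)*I*√6/15 = -(-31046)*I*√6/5 = 31046*I*√6/5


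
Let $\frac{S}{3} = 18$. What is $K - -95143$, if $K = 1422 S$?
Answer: $171931$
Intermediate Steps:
$S = 54$ ($S = 3 \cdot 18 = 54$)
$K = 76788$ ($K = 1422 \cdot 54 = 76788$)
$K - -95143 = 76788 - -95143 = 76788 + 95143 = 171931$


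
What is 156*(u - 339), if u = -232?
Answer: -89076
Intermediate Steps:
156*(u - 339) = 156*(-232 - 339) = 156*(-571) = -89076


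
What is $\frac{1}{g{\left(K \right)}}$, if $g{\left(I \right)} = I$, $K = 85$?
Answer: $\frac{1}{85} \approx 0.011765$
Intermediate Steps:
$\frac{1}{g{\left(K \right)}} = \frac{1}{85}$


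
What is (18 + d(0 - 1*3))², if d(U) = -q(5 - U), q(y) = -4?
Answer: 484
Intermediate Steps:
d(U) = 4 (d(U) = -1*(-4) = 4)
(18 + d(0 - 1*3))² = (18 + 4)² = 22² = 484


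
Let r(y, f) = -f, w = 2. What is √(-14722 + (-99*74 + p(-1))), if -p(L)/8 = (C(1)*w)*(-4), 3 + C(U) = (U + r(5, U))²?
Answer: 4*I*√1390 ≈ 149.13*I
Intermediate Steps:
C(U) = -3 (C(U) = -3 + (U - U)² = -3 + 0² = -3 + 0 = -3)
p(L) = -192 (p(L) = -8*(-3*2)*(-4) = -(-48)*(-4) = -8*24 = -192)
√(-14722 + (-99*74 + p(-1))) = √(-14722 + (-99*74 - 192)) = √(-14722 + (-7326 - 192)) = √(-14722 - 7518) = √(-22240) = 4*I*√1390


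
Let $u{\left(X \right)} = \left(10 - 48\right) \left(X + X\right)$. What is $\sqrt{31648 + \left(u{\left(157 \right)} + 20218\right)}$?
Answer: $\sqrt{39934} \approx 199.83$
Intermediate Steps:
$u{\left(X \right)} = - 76 X$ ($u{\left(X \right)} = - 38 \cdot 2 X = - 76 X$)
$\sqrt{31648 + \left(u{\left(157 \right)} + 20218\right)} = \sqrt{31648 + \left(\left(-76\right) 157 + 20218\right)} = \sqrt{31648 + \left(-11932 + 20218\right)} = \sqrt{31648 + 8286} = \sqrt{39934}$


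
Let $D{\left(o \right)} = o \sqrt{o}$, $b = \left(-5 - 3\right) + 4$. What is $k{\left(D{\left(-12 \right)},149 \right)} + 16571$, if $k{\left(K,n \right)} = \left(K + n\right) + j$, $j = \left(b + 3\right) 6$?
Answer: $16714 - 24 i \sqrt{3} \approx 16714.0 - 41.569 i$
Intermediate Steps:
$b = -4$ ($b = -8 + 4 = -4$)
$j = -6$ ($j = \left(-4 + 3\right) 6 = \left(-1\right) 6 = -6$)
$D{\left(o \right)} = o^{\frac{3}{2}}$
$k{\left(K,n \right)} = -6 + K + n$ ($k{\left(K,n \right)} = \left(K + n\right) - 6 = -6 + K + n$)
$k{\left(D{\left(-12 \right)},149 \right)} + 16571 = \left(-6 + \left(-12\right)^{\frac{3}{2}} + 149\right) + 16571 = \left(-6 - 24 i \sqrt{3} + 149\right) + 16571 = \left(143 - 24 i \sqrt{3}\right) + 16571 = 16714 - 24 i \sqrt{3}$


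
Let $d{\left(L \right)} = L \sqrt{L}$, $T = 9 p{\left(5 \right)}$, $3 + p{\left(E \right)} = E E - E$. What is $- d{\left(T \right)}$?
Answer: $- 459 \sqrt{17} \approx -1892.5$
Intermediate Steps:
$p{\left(E \right)} = -3 + E^{2} - E$ ($p{\left(E \right)} = -3 - \left(E - E E\right) = -3 + \left(E^{2} - E\right) = -3 + E^{2} - E$)
$T = 153$ ($T = 9 \left(-3 + 5^{2} - 5\right) = 9 \left(-3 + 25 - 5\right) = 9 \cdot 17 = 153$)
$d{\left(L \right)} = L^{\frac{3}{2}}$
$- d{\left(T \right)} = - 153^{\frac{3}{2}} = - 459 \sqrt{17}$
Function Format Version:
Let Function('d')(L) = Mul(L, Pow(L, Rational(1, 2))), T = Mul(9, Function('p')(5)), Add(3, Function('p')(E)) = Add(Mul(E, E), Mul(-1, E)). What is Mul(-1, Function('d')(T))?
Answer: Mul(-459, Pow(17, Rational(1, 2))) ≈ -1892.5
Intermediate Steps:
Function('p')(E) = Add(-3, Pow(E, 2), Mul(-1, E)) (Function('p')(E) = Add(-3, Add(Mul(E, E), Mul(-1, E))) = Add(-3, Add(Pow(E, 2), Mul(-1, E))) = Add(-3, Pow(E, 2), Mul(-1, E)))
T = 153 (T = Mul(9, Add(-3, Pow(5, 2), Mul(-1, 5))) = Mul(9, Add(-3, 25, -5)) = Mul(9, 17) = 153)
Function('d')(L) = Pow(L, Rational(3, 2))
Mul(-1, Function('d')(T)) = Mul(-1, Pow(153, Rational(3, 2))) = Mul(-1, Mul(459, Pow(17, Rational(1, 2)))) = Mul(-459, Pow(17, Rational(1, 2)))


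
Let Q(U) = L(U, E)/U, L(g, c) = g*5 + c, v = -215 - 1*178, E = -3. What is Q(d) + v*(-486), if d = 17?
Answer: 3247048/17 ≈ 1.9100e+5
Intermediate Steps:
v = -393 (v = -215 - 178 = -393)
L(g, c) = c + 5*g (L(g, c) = 5*g + c = c + 5*g)
Q(U) = (-3 + 5*U)/U
Q(d) + v*(-486) = (5 - 3/17) - 393*(-486) = (5 - 3*1/17) + 190998 = (5 - 3/17) + 190998 = 82/17 + 190998 = 3247048/17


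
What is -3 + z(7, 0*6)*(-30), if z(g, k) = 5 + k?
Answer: -153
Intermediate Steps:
-3 + z(7, 0*6)*(-30) = -3 + (5 + 0*6)*(-30) = -3 + (5 + 0)*(-30) = -3 + 5*(-30) = -3 - 150 = -153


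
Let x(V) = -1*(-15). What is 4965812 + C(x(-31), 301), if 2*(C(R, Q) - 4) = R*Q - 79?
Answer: 4968034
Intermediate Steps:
x(V) = 15
C(R, Q) = -71/2 + Q*R/2 (C(R, Q) = 4 + (R*Q - 79)/2 = 4 + (Q*R - 79)/2 = 4 + (-79 + Q*R)/2 = 4 + (-79/2 + Q*R/2) = -71/2 + Q*R/2)
4965812 + C(x(-31), 301) = 4965812 + (-71/2 + (½)*301*15) = 4965812 + (-71/2 + 4515/2) = 4965812 + 2222 = 4968034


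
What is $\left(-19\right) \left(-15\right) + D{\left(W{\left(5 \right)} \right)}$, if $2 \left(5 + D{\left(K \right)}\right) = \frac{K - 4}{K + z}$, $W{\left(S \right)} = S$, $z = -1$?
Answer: $\frac{2241}{8} \approx 280.13$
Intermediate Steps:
$D{\left(K \right)} = -5 + \frac{-4 + K}{2 \left(-1 + K\right)}$ ($D{\left(K \right)} = -5 + \frac{\left(K - 4\right) \frac{1}{K - 1}}{2} = -5 + \frac{\left(-4 + K\right) \frac{1}{-1 + K}}{2} = -5 + \frac{\frac{1}{-1 + K} \left(-4 + K\right)}{2} = -5 + \frac{-4 + K}{2 \left(-1 + K\right)}$)
$\left(-19\right) \left(-15\right) + D{\left(W{\left(5 \right)} \right)} = \left(-19\right) \left(-15\right) + \frac{3 \left(2 - 15\right)}{2 \left(-1 + 5\right)} = 285 + \frac{3 \left(2 - 15\right)}{2 \cdot 4} = 285 + \frac{3}{2} \cdot \frac{1}{4} \left(-13\right) = 285 - \frac{39}{8} = \frac{2241}{8}$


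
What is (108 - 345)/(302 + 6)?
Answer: -237/308 ≈ -0.76948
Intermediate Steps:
(108 - 345)/(302 + 6) = -237/308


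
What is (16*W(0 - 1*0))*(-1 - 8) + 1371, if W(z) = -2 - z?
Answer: 1659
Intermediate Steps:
(16*W(0 - 1*0))*(-1 - 8) + 1371 = (16*(-2 - (0 - 1*0)))*(-1 - 8) + 1371 = (16*(-2 - (0 + 0)))*(-9) + 1371 = (16*(-2 - 1*0))*(-9) + 1371 = (16*(-2 + 0))*(-9) + 1371 = (16*(-2))*(-9) + 1371 = -32*(-9) + 1371 = 288 + 1371 = 1659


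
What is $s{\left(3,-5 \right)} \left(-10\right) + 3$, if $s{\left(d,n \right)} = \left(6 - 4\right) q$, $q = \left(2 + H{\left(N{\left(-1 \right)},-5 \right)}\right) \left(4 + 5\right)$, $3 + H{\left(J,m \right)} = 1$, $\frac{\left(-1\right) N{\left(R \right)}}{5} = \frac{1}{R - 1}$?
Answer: $3$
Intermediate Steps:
$N{\left(R \right)} = - \frac{5}{-1 + R}$ ($N{\left(R \right)} = - \frac{5}{R - 1} = - \frac{5}{-1 + R}$)
$H{\left(J,m \right)} = -2$ ($H{\left(J,m \right)} = -3 + 1 = -2$)
$q = 0$ ($q = \left(2 - 2\right) \left(4 + 5\right) = 0 \cdot 9 = 0$)
$s{\left(d,n \right)} = 0$ ($s{\left(d,n \right)} = \left(6 - 4\right) 0 = 2 \cdot 0 = 0$)
$s{\left(3,-5 \right)} \left(-10\right) + 3 = 0 \left(-10\right) + 3 = 0 + 3 = 3$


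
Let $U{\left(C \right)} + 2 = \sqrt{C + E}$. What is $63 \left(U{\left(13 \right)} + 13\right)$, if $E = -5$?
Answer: $693 + 126 \sqrt{2} \approx 871.19$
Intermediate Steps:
$U{\left(C \right)} = -2 + \sqrt{-5 + C}$ ($U{\left(C \right)} = -2 + \sqrt{C - 5} = -2 + \sqrt{-5 + C}$)
$63 \left(U{\left(13 \right)} + 13\right) = 63 \left(\left(-2 + \sqrt{-5 + 13}\right) + 13\right) = 63 \left(\left(-2 + \sqrt{8}\right) + 13\right) = 63 \left(\left(-2 + 2 \sqrt{2}\right) + 13\right) = 63 \left(11 + 2 \sqrt{2}\right) = 693 + 126 \sqrt{2}$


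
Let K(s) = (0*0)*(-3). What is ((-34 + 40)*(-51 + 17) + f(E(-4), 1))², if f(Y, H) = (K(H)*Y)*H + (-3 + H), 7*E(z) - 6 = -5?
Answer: 42436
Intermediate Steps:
K(s) = 0 (K(s) = 0*(-3) = 0)
E(z) = ⅐ (E(z) = 6/7 + (⅐)*(-5) = 6/7 - 5/7 = ⅐)
f(Y, H) = -3 + H (f(Y, H) = (0*Y)*H + (-3 + H) = 0*H + (-3 + H) = 0 + (-3 + H) = -3 + H)
((-34 + 40)*(-51 + 17) + f(E(-4), 1))² = ((-34 + 40)*(-51 + 17) + (-3 + 1))² = (6*(-34) - 2)² = (-204 - 2)² = (-206)² = 42436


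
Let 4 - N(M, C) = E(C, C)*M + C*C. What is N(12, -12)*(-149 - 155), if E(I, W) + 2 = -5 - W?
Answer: 60800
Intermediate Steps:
E(I, W) = -7 - W (E(I, W) = -2 + (-5 - W) = -7 - W)
N(M, C) = 4 - C² - M*(-7 - C) (N(M, C) = 4 - ((-7 - C)*M + C*C) = 4 - (M*(-7 - C) + C²) = 4 - (C² + M*(-7 - C)) = 4 + (-C² - M*(-7 - C)) = 4 - C² - M*(-7 - C))
N(12, -12)*(-149 - 155) = (4 - 1*(-12)² + 12*(7 - 12))*(-149 - 155) = (4 - 1*144 + 12*(-5))*(-304) = (4 - 144 - 60)*(-304) = -200*(-304) = 60800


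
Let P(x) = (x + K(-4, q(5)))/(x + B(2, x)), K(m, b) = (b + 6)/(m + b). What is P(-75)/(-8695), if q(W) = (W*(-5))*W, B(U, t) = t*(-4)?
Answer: 9556/252372375 ≈ 3.7865e-5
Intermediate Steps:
B(U, t) = -4*t
q(W) = -5*W² (q(W) = (-5*W)*W = -5*W²)
K(m, b) = (6 + b)/(b + m)
P(x) = -(119/129 + x)/(3*x) (P(x) = (x + (6 - 5*5²)/(-5*5² - 4))/(x - 4*x) = (x + (6 - 5*25)/(-5*25 - 4))/((-3*x)) = (x + (6 - 125)/(-125 - 4))*(-1/(3*x)) = (x - 119/(-129))*(-1/(3*x)) = (x - 1/129*(-119))*(-1/(3*x)) = (x + 119/129)*(-1/(3*x)) = (119/129 + x)*(-1/(3*x)) = -(119/129 + x)/(3*x))
P(-75)/(-8695) = ((1/387)*(-119 - 129*(-75))/(-75))/(-8695) = ((1/387)*(-1/75)*(-119 + 9675))*(-1/8695) = ((1/387)*(-1/75)*9556)*(-1/8695) = -9556/29025*(-1/8695) = 9556/252372375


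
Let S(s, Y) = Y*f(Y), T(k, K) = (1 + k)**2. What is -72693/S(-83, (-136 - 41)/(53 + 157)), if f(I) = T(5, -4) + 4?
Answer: 508851/236 ≈ 2156.1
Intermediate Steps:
f(I) = 40 (f(I) = (1 + 5)**2 + 4 = 6**2 + 4 = 36 + 4 = 40)
S(s, Y) = 40*Y (S(s, Y) = Y*40 = 40*Y)
-72693/S(-83, (-136 - 41)/(53 + 157)) = -72693*(53 + 157)/(40*(-136 - 41)) = -72693/(40*(-177/210)) = -72693/(40*(-177*1/210)) = -72693/(40*(-59/70)) = -72693/(-236/7) = -72693*(-7/236) = 508851/236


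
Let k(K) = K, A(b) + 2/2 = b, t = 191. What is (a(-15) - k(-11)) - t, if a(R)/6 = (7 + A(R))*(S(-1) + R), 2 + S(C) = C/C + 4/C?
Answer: 900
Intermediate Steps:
A(b) = -1 + b
S(C) = -1 + 4/C (S(C) = -2 + (C/C + 4/C) = -2 + (1 + 4/C) = -1 + 4/C)
a(R) = 6*(-5 + R)*(6 + R) (a(R) = 6*((7 + (-1 + R))*((4 - 1*(-1))/(-1) + R)) = 6*((6 + R)*(-(4 + 1) + R)) = 6*((6 + R)*(-1*5 + R)) = 6*((6 + R)*(-5 + R)) = 6*((-5 + R)*(6 + R)) = 6*(-5 + R)*(6 + R))
(a(-15) - k(-11)) - t = ((-180 + 6*(-15) + 6*(-15)²) - 1*(-11)) - 1*191 = ((-180 - 90 + 6*225) + 11) - 191 = ((-180 - 90 + 1350) + 11) - 191 = (1080 + 11) - 191 = 1091 - 191 = 900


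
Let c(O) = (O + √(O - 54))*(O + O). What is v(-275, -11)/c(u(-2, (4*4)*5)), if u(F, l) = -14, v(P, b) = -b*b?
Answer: -11/48 - 11*I*√17/336 ≈ -0.22917 - 0.13498*I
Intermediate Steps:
v(P, b) = -b²
c(O) = 2*O*(O + √(-54 + O)) (c(O) = (O + √(-54 + O))*(2*O) = 2*O*(O + √(-54 + O)))
v(-275, -11)/c(u(-2, (4*4)*5)) = (-1*(-11)²)/((2*(-14)*(-14 + √(-54 - 14)))) = (-1*121)/((2*(-14)*(-14 + √(-68)))) = -121*(-1/(28*(-14 + 2*I*√17))) = -121/(392 - 56*I*√17)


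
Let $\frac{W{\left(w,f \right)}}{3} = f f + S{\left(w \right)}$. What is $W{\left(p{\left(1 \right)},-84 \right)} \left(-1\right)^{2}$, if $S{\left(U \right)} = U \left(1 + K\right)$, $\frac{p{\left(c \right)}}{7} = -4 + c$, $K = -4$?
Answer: $21357$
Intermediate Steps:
$p{\left(c \right)} = -28 + 7 c$ ($p{\left(c \right)} = 7 \left(-4 + c\right) = -28 + 7 c$)
$S{\left(U \right)} = - 3 U$ ($S{\left(U \right)} = U \left(1 - 4\right) = U \left(-3\right) = - 3 U$)
$W{\left(w,f \right)} = - 9 w + 3 f^{2}$ ($W{\left(w,f \right)} = 3 \left(f f - 3 w\right) = 3 \left(f^{2} - 3 w\right) = - 9 w + 3 f^{2}$)
$W{\left(p{\left(1 \right)},-84 \right)} \left(-1\right)^{2} = \left(- 9 \left(-28 + 7 \cdot 1\right) + 3 \left(-84\right)^{2}\right) \left(-1\right)^{2} = \left(- 9 \left(-28 + 7\right) + 3 \cdot 7056\right) 1 = \left(\left(-9\right) \left(-21\right) + 21168\right) 1 = \left(189 + 21168\right) 1 = 21357 \cdot 1 = 21357$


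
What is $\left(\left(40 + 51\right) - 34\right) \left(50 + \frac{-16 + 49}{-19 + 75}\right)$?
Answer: $\frac{161481}{56} \approx 2883.6$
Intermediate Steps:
$\left(\left(40 + 51\right) - 34\right) \left(50 + \frac{-16 + 49}{-19 + 75}\right) = \left(91 - 34\right) \left(50 + \frac{33}{56}\right) = 57 \left(50 + 33 \cdot \frac{1}{56}\right) = 57 \left(50 + \frac{33}{56}\right) = 57 \cdot \frac{2833}{56} = \frac{161481}{56}$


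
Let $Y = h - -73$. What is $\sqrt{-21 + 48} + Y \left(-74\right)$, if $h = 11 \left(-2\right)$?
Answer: $-3774 + 3 \sqrt{3} \approx -3768.8$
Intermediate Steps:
$h = -22$
$Y = 51$ ($Y = -22 - -73 = -22 + 73 = 51$)
$\sqrt{-21 + 48} + Y \left(-74\right) = \sqrt{-21 + 48} + 51 \left(-74\right) = \sqrt{27} - 3774 = 3 \sqrt{3} - 3774 = -3774 + 3 \sqrt{3}$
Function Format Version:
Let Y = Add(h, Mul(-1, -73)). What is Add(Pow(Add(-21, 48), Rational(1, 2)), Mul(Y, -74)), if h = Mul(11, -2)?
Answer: Add(-3774, Mul(3, Pow(3, Rational(1, 2)))) ≈ -3768.8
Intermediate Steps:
h = -22
Y = 51 (Y = Add(-22, Mul(-1, -73)) = Add(-22, 73) = 51)
Add(Pow(Add(-21, 48), Rational(1, 2)), Mul(Y, -74)) = Add(Pow(Add(-21, 48), Rational(1, 2)), Mul(51, -74)) = Add(Pow(27, Rational(1, 2)), -3774) = Add(Mul(3, Pow(3, Rational(1, 2))), -3774) = Add(-3774, Mul(3, Pow(3, Rational(1, 2))))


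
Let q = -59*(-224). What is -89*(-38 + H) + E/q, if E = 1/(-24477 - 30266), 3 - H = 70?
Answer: 6760953195359/723483488 ≈ 9345.0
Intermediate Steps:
H = -67 (H = 3 - 1*70 = 3 - 70 = -67)
q = 13216
E = -1/54743 (E = 1/(-54743) = -1/54743 ≈ -1.8267e-5)
-89*(-38 + H) + E/q = -89*(-38 - 67) - 1/54743/13216 = -89*(-105) - 1/54743*1/13216 = 9345 - 1/723483488 = 6760953195359/723483488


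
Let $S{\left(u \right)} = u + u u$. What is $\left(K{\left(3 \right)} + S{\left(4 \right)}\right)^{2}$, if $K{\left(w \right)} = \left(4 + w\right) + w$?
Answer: $900$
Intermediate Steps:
$K{\left(w \right)} = 4 + 2 w$
$S{\left(u \right)} = u + u^{2}$
$\left(K{\left(3 \right)} + S{\left(4 \right)}\right)^{2} = \left(\left(4 + 2 \cdot 3\right) + 4 \left(1 + 4\right)\right)^{2} = \left(\left(4 + 6\right) + 4 \cdot 5\right)^{2} = \left(10 + 20\right)^{2} = 30^{2} = 900$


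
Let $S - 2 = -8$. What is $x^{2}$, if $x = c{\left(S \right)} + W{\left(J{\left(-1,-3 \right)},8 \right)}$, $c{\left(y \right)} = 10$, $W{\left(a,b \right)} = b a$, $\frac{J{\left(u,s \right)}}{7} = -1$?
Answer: $2116$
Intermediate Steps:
$J{\left(u,s \right)} = -7$ ($J{\left(u,s \right)} = 7 \left(-1\right) = -7$)
$W{\left(a,b \right)} = a b$
$S = -6$ ($S = 2 - 8 = -6$)
$x = -46$ ($x = 10 - 56 = -46$)
$x^{2} = \left(-46\right)^{2} = 2116$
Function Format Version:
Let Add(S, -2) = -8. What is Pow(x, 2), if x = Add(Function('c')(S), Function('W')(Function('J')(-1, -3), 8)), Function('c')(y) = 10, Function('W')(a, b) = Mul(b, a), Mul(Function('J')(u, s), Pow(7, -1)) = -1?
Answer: 2116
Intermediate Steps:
Function('J')(u, s) = -7 (Function('J')(u, s) = Mul(7, -1) = -7)
Function('W')(a, b) = Mul(a, b)
S = -6 (S = Add(2, -8) = -6)
x = -46 (x = Add(10, Mul(-7, 8)) = Add(10, -56) = -46)
Pow(x, 2) = Pow(-46, 2) = 2116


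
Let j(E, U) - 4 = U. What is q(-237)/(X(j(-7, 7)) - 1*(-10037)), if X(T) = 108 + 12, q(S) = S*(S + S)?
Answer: 112338/10157 ≈ 11.060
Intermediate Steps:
q(S) = 2*S**2 (q(S) = S*(2*S) = 2*S**2)
j(E, U) = 4 + U
X(T) = 120
q(-237)/(X(j(-7, 7)) - 1*(-10037)) = (2*(-237)**2)/(120 - 1*(-10037)) = (2*56169)/(120 + 10037) = 112338/10157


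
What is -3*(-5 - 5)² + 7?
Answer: -293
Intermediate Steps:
-3*(-5 - 5)² + 7 = -3*(-10)² + 7 = -3*100 + 7 = -300 + 7 = -293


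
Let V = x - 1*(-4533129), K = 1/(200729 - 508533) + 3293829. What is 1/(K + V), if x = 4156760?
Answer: 307804/3688636335271 ≈ 8.3447e-8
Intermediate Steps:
K = 1013853741515/307804 (K = 1/(-307804) + 3293829 = -1/307804 + 3293829 = 1013853741515/307804 ≈ 3.2938e+6)
V = 8689889 (V = 4156760 - 1*(-4533129) = 4156760 + 4533129 = 8689889)
1/(K + V) = 1/(1013853741515/307804 + 8689889) = 1/(3688636335271/307804) = 307804/3688636335271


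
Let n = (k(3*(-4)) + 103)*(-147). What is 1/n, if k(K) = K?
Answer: -1/13377 ≈ -7.4755e-5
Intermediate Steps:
n = -13377 (n = (3*(-4) + 103)*(-147) = (-12 + 103)*(-147) = 91*(-147) = -13377)
1/n = 1/(-13377) = -1/13377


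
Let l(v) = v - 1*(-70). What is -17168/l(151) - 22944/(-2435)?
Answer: -36733456/538135 ≈ -68.261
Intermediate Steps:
l(v) = 70 + v (l(v) = v + 70 = 70 + v)
-17168/l(151) - 22944/(-2435) = -17168/(70 + 151) - 22944/(-2435) = -17168/221 - 22944*(-1/2435) = -17168*1/221 + 22944/2435 = -17168/221 + 22944/2435 = -36733456/538135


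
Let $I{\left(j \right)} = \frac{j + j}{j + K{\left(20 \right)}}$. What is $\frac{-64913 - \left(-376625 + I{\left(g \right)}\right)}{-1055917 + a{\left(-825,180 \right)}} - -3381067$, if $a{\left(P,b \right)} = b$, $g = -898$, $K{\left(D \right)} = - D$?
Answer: $\frac{1638408403828051}{484583283} \approx 3.3811 \cdot 10^{6}$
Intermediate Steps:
$I{\left(j \right)} = \frac{2 j}{-20 + j}$ ($I{\left(j \right)} = \frac{j + j}{j - 20} = \frac{2 j}{j - 20} = \frac{2 j}{-20 + j}$)
$\frac{-64913 - \left(-376625 + I{\left(g \right)}\right)}{-1055917 + a{\left(-825,180 \right)}} - -3381067 = \frac{-64913 + \left(376625 - 2 \left(-898\right) \frac{1}{-20 - 898}\right)}{-1055917 + 180} - -3381067 = \frac{-64913 + \left(376625 - 2 \left(-898\right) \frac{1}{-918}\right)}{-1055737} + 3381067 = \left(-64913 + \left(376625 - 2 \left(-898\right) \left(- \frac{1}{918}\right)\right)\right) \left(- \frac{1}{1055737}\right) + 3381067 = \left(-64913 + \left(376625 - \frac{898}{459}\right)\right) \left(- \frac{1}{1055737}\right) + 3381067 = \left(-64913 + \frac{172869977}{459}\right) \left(- \frac{1}{1055737}\right) + 3381067 = \frac{143074910}{459} \left(- \frac{1}{1055737}\right) + 3381067 = - \frac{143074910}{484583283} + 3381067 = \frac{1638408403828051}{484583283}$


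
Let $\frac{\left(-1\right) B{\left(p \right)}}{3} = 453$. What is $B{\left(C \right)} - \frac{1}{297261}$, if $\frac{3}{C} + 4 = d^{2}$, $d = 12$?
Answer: $- \frac{403977700}{297261} \approx -1359.0$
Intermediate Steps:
$C = \frac{3}{140}$ ($C = \frac{3}{-4 + 12^{2}} = \frac{3}{-4 + 144} = \frac{3}{140} \approx 0.021429$)
$B{\left(p \right)} = -1359$ ($B{\left(p \right)} = \left(-3\right) 453 = -1359$)
$B{\left(C \right)} - \frac{1}{297261} = -1359 - \frac{1}{297261} = - \frac{403977700}{297261}$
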